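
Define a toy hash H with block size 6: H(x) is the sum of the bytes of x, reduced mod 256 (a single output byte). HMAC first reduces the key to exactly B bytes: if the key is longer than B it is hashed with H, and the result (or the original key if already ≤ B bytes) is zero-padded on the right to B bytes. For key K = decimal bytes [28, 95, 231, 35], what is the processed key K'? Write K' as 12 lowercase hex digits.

Key decimal bytes [28, 95, 231, 35] = 1c 5f e7 23 is 4 bytes ≤ B = 6; zero-pad to 6 bytes: K' = 1c 5f e7 23 00 00.

1c5fe7230000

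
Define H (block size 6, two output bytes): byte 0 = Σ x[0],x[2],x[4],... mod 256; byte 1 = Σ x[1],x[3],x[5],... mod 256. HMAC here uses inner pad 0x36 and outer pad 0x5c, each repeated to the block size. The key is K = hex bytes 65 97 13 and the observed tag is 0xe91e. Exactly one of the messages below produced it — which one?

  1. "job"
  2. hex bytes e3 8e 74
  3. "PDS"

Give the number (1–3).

2

Key hex bytes 65 97 13 is 3 bytes ≤ B = 6; zero-pad to 6 bytes: K' = 65 97 13 00 00 00.
K' ⊕ ipad = 53 a1 25 36 36 36; K' ⊕ opad = 39 cb 4f 5c 5c 5c.
m1: inner = H(53 a1 25 36 36 36 6a 6f 62) = 7a 7c; tag = H(39 cb 4f 5c 5c 5c 7a 7c) = 5eff
m2: inner = H(53 a1 25 36 36 36 e3 8e 74) = 05 9b; tag = H(39 cb 4f 5c 5c 5c 05 9b) = e91e ← matches
m3: inner = H(53 a1 25 36 36 36 50 44 53) = 51 51; tag = H(39 cb 4f 5c 5c 5c 51 51) = 35d4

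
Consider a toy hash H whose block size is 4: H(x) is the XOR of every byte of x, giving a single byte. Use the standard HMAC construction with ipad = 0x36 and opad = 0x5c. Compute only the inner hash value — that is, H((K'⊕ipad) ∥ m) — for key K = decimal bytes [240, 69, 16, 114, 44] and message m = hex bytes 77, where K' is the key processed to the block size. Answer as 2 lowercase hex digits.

8c

Key decimal bytes [240, 69, 16, 114, 44] = f0 45 10 72 2c is 5 bytes > B = 4, so hash it first: H(key) = fb, then zero-pad to 4 bytes: K' = fb 00 00 00.
K' ⊕ ipad = cd 36 36 36.
Inner input = cd 36 36 36 ∥ 77.
Inner hash: XOR cd⊕36⊕36⊕36⊕77 = 8c.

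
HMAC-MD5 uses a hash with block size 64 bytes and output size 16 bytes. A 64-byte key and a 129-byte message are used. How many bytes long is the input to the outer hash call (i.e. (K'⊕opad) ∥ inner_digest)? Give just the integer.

Key is 64 ≤ 64 bytes, zero-padded: |K'| = 64.
Outer input = (K'⊕opad) ∥ H(inner) → 64 + 16 = 80 bytes.

80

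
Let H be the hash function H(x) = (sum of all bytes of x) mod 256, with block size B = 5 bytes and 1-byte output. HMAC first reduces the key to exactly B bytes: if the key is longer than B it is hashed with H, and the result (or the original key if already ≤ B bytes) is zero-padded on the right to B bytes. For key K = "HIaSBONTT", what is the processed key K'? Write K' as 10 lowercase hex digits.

|K| = 9 > B = 5, so first hash the key.
H(K): sum = 72+73+97+83+66+79+78+84+84 = 716; mod 256 = 204 → cc.
Zero-pad H(K) = cc to 5 bytes: K' = cc 00 00 00 00.

cc00000000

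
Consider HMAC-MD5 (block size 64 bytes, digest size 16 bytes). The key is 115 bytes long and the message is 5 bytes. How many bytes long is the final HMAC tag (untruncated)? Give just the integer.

The tag is one MD5 digest: 16 bytes.

16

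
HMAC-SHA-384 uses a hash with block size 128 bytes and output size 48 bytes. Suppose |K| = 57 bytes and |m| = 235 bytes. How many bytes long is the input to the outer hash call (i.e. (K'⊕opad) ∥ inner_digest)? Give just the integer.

176

Key is 57 ≤ 128 bytes, zero-padded: |K'| = 128.
Outer input = (K'⊕opad) ∥ H(inner) → 128 + 48 = 176 bytes.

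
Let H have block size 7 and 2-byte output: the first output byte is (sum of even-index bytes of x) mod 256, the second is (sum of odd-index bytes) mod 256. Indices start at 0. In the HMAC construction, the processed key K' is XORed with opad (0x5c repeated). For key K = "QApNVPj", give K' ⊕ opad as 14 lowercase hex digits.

Key "QApNVPj" = 51 41 70 4e 56 50 6a is exactly B = 7 bytes: K' = 51 41 70 4e 56 50 6a.
XOR each byte with 0x5c: 51⊕5c=0d, 41⊕5c=1d, 70⊕5c=2c, 4e⊕5c=12, 56⊕5c=0a, 50⊕5c=0c, 6a⊕5c=36.

0d1d2c120a0c36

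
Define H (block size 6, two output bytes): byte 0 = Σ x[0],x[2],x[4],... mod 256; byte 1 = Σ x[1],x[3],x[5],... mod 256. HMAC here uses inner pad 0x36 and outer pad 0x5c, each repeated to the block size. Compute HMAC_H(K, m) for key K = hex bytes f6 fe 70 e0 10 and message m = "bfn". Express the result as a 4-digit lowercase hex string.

Key hex bytes f6 fe 70 e0 10 is 5 bytes ≤ B = 6; zero-pad to 6 bytes: K' = f6 fe 70 e0 10 00.
K' ⊕ ipad = c0 c8 46 d6 26 36.  K' ⊕ opad = aa a2 2c bc 4c 5c.
Inner input = (K'⊕ipad) ∥ m = c0 c8 46 d6 26 36 ∥ 62 66 6e.
Inner hash: even-index sum = 508 mod 256 = 252; odd-index sum = 570 mod 256 = 58 → fc 3a.
Outer input = (K'⊕opad) ∥ inner = aa a2 2c bc 4c 5c ∥ fc 3a.
Outer hash (tag): even-index sum = 542 mod 256 = 30; odd-index sum = 500 mod 256 = 244 → 1e f4.

1ef4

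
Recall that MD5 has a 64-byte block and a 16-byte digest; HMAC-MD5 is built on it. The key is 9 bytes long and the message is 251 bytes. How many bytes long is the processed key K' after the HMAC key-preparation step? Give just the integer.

Key is 9 ≤ 64 bytes, zero-padded: |K'| = 64.

64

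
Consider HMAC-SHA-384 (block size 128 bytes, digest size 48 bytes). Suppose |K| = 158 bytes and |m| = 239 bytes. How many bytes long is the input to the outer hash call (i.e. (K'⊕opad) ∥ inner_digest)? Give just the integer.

176

Key is 158 > 128 bytes, so it is hashed to 48 bytes then zero-padded to 128: |K'| = 128.
Outer input = (K'⊕opad) ∥ H(inner) → 128 + 48 = 176 bytes.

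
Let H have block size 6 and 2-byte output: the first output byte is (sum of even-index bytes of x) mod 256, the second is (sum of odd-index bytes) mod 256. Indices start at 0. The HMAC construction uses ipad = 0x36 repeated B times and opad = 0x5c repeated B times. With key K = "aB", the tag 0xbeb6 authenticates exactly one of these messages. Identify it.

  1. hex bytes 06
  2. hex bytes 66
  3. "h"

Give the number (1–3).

Key "aB" = 61 42 is 2 bytes ≤ B = 6; zero-pad to 6 bytes: K' = 61 42 00 00 00 00.
K' ⊕ ipad = 57 74 36 36 36 36; K' ⊕ opad = 3d 1e 5c 5c 5c 5c.
m1: inner = H(57 74 36 36 36 36 06) = c9 e0; tag = H(3d 1e 5c 5c 5c 5c c9 e0) = beb6 ← matches
m2: inner = H(57 74 36 36 36 36 66) = 29 e0; tag = H(3d 1e 5c 5c 5c 5c 29 e0) = 1eb6
m3: inner = H(57 74 36 36 36 36 68) = 2b e0; tag = H(3d 1e 5c 5c 5c 5c 2b e0) = 20b6

1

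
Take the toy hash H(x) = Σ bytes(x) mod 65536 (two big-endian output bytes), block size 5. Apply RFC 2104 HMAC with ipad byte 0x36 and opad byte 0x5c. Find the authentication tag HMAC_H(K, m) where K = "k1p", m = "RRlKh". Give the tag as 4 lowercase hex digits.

0263

Key "k1p" = 6b 31 70 is 3 bytes ≤ B = 5; zero-pad to 5 bytes: K' = 6b 31 70 00 00.
K' ⊕ ipad = 5d 07 46 36 36.  K' ⊕ opad = 37 6d 2c 5c 5c.
Inner input = (K'⊕ipad) ∥ m = 5d 07 46 36 36 ∥ 52 52 6c 4b 68.
Inner hash: sum = 93+7+70+54+54+82+82+108+75+104 = 729 → 02 d9.
Outer input = (K'⊕opad) ∥ inner = 37 6d 2c 5c 5c ∥ 02 d9.
Outer hash (tag): sum = 55+109+44+92+92+2+217 = 611 → 02 63.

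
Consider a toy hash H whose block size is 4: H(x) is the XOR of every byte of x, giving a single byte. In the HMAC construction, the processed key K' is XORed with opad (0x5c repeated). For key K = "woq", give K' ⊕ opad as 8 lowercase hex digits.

Key "woq" = 77 6f 71 is 3 bytes ≤ B = 4; zero-pad to 4 bytes: K' = 77 6f 71 00.
XOR each byte with 0x5c: 77⊕5c=2b, 6f⊕5c=33, 71⊕5c=2d, 00⊕5c=5c.

2b332d5c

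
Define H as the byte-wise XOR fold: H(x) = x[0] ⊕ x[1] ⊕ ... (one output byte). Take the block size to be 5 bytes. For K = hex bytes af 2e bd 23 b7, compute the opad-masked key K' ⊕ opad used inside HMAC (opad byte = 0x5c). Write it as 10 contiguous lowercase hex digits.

Key hex bytes af 2e bd 23 b7 is exactly B = 5 bytes: K' = af 2e bd 23 b7.
XOR each byte with 0x5c: af⊕5c=f3, 2e⊕5c=72, bd⊕5c=e1, 23⊕5c=7f, b7⊕5c=eb.

f372e17feb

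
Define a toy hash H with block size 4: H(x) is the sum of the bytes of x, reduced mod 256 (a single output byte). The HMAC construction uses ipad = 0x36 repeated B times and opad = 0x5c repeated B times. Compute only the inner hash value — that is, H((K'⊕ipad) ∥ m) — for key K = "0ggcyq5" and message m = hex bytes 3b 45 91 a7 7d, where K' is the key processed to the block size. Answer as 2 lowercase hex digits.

8d

Key "0ggcyq5" = 30 67 67 63 79 71 35 is 7 bytes > B = 4, so hash it first: H(key) = 80, then zero-pad to 4 bytes: K' = 80 00 00 00.
K' ⊕ ipad = b6 36 36 36.
Inner input = b6 36 36 36 ∥ 3b 45 91 a7 7d.
Inner hash: sum = 182+54+54+54+59+69+145+167+125 = 909; mod 256 = 141 → 8d.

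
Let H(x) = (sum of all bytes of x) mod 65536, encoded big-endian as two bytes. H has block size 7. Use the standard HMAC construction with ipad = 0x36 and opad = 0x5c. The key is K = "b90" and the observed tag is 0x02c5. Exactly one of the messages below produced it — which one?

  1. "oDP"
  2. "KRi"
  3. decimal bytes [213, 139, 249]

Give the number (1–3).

1

Key "b90" = 62 39 30 is 3 bytes ≤ B = 7; zero-pad to 7 bytes: K' = 62 39 30 00 00 00 00.
K' ⊕ ipad = 54 0f 06 36 36 36 36; K' ⊕ opad = 3e 65 6c 5c 5c 5c 5c.
m1: inner = H(54 0f 06 36 36 36 36 6f 44 50) = 02 44; tag = H(3e 65 6c 5c 5c 5c 5c 02 44) = 02c5 ← matches
m2: inner = H(54 0f 06 36 36 36 36 4b 52 69) = 02 47; tag = H(3e 65 6c 5c 5c 5c 5c 02 47) = 02c8
m3: inner = H(54 0f 06 36 36 36 36 d5 8b f9) = 03 9a; tag = H(3e 65 6c 5c 5c 5c 5c 03 9a) = 031c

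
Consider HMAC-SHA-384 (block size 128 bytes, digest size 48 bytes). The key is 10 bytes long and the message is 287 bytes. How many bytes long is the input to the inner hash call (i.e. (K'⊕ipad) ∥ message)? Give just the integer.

Key is 10 ≤ 128 bytes, zero-padded: |K'| = 128.
Inner input = (K'⊕ipad) ∥ m → 128 + 287 = 415 bytes.

415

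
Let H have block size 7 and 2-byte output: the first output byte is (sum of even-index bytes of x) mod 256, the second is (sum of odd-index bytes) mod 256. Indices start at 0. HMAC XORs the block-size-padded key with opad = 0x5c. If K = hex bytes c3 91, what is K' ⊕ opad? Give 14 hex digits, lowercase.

Key hex bytes c3 91 is 2 bytes ≤ B = 7; zero-pad to 7 bytes: K' = c3 91 00 00 00 00 00.
XOR each byte with 0x5c: c3⊕5c=9f, 91⊕5c=cd, 00⊕5c=5c, 00⊕5c=5c, 00⊕5c=5c, 00⊕5c=5c, 00⊕5c=5c.

9fcd5c5c5c5c5c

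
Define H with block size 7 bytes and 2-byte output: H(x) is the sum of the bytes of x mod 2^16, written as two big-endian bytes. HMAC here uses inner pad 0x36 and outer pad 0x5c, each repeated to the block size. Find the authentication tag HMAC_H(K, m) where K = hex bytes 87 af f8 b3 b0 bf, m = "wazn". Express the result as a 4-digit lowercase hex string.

0633

Key hex bytes 87 af f8 b3 b0 bf is 6 bytes ≤ B = 7; zero-pad to 7 bytes: K' = 87 af f8 b3 b0 bf 00.
K' ⊕ ipad = b1 99 ce 85 86 89 36.  K' ⊕ opad = db f3 a4 ef ec e3 5c.
Inner input = (K'⊕ipad) ∥ m = b1 99 ce 85 86 89 36 ∥ 77 61 7a 6e.
Inner hash: sum = 177+153+206+133+134+137+54+119+97+122+110 = 1442 → 05 a2.
Outer input = (K'⊕opad) ∥ inner = db f3 a4 ef ec e3 5c ∥ 05 a2.
Outer hash (tag): sum = 219+243+164+239+236+227+92+5+162 = 1587 → 06 33.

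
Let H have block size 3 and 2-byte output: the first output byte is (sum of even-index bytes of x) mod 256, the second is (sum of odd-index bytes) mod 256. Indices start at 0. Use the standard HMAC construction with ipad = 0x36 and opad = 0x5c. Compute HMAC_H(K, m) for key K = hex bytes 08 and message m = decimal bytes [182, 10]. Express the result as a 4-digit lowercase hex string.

Key hex bytes 08 is 1 byte ≤ B = 3; zero-pad to 3 bytes: K' = 08 00 00.
K' ⊕ ipad = 3e 36 36.  K' ⊕ opad = 54 5c 5c.
Inner input = (K'⊕ipad) ∥ m = 3e 36 36 ∥ b6 0a.
Inner hash: even-index sum = 126 mod 256 = 126; odd-index sum = 236 mod 256 = 236 → 7e ec.
Outer input = (K'⊕opad) ∥ inner = 54 5c 5c ∥ 7e ec.
Outer hash (tag): even-index sum = 412 mod 256 = 156; odd-index sum = 218 mod 256 = 218 → 9c da.

9cda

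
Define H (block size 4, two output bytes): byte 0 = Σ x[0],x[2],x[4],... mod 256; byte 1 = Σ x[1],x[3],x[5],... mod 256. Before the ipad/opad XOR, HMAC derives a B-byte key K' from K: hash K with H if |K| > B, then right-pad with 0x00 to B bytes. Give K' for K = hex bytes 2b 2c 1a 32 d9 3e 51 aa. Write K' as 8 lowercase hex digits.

|K| = 8 > B = 4, so first hash the key.
H(K): even-index sum = 367 mod 256 = 111; odd-index sum = 326 mod 256 = 70 → 6f 46.
Zero-pad H(K) = 6f 46 to 4 bytes: K' = 6f 46 00 00.

6f460000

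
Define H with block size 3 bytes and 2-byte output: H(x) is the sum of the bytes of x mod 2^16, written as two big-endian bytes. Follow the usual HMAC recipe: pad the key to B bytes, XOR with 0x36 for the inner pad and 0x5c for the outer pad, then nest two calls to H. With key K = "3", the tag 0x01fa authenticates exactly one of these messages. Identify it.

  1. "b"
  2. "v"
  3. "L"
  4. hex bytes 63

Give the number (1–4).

Key "3" = 33 is 1 byte ≤ B = 3; zero-pad to 3 bytes: K' = 33 00 00.
K' ⊕ ipad = 05 36 36; K' ⊕ opad = 6f 5c 5c.
m1: inner = H(05 36 36 62) = 00 d3; tag = H(6f 5c 5c 00 d3) = 01fa ← matches
m2: inner = H(05 36 36 76) = 00 e7; tag = H(6f 5c 5c 00 e7) = 020e
m3: inner = H(05 36 36 4c) = 00 bd; tag = H(6f 5c 5c 00 bd) = 01e4
m4: inner = H(05 36 36 63) = 00 d4; tag = H(6f 5c 5c 00 d4) = 01fb

1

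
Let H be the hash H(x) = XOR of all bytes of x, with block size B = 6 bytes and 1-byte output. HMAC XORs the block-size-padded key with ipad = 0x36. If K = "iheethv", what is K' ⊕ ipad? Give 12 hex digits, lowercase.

5d3636363636

Key "iheethv" = 69 68 65 65 74 68 76 is 7 bytes > B = 6, so hash it first: H(key) = 6b, then zero-pad to 6 bytes: K' = 6b 00 00 00 00 00.
XOR each byte with 0x36: 6b⊕36=5d, 00⊕36=36, 00⊕36=36, 00⊕36=36, 00⊕36=36, 00⊕36=36.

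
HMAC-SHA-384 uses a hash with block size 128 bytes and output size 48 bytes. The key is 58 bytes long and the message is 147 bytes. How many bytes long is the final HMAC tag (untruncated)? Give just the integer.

The tag is one SHA-384 digest: 48 bytes.

48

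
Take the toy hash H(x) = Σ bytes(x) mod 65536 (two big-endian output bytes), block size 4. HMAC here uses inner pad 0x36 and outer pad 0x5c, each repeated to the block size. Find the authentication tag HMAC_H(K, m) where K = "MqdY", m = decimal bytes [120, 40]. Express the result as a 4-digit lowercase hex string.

Key "MqdY" = 4d 71 64 59 is exactly B = 4 bytes: K' = 4d 71 64 59.
K' ⊕ ipad = 7b 47 52 6f.  K' ⊕ opad = 11 2d 38 05.
Inner input = (K'⊕ipad) ∥ m = 7b 47 52 6f ∥ 78 28.
Inner hash: sum = 123+71+82+111+120+40 = 547 → 02 23.
Outer input = (K'⊕opad) ∥ inner = 11 2d 38 05 ∥ 02 23.
Outer hash (tag): sum = 17+45+56+5+2+35 = 160 → 00 a0.

00a0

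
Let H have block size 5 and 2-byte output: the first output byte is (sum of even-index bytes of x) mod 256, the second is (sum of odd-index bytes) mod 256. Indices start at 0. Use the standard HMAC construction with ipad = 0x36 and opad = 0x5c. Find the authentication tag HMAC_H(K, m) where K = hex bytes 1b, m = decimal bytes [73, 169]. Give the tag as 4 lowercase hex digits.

Key hex bytes 1b is 1 byte ≤ B = 5; zero-pad to 5 bytes: K' = 1b 00 00 00 00.
K' ⊕ ipad = 2d 36 36 36 36.  K' ⊕ opad = 47 5c 5c 5c 5c.
Inner input = (K'⊕ipad) ∥ m = 2d 36 36 36 36 ∥ 49 a9.
Inner hash: even-index sum = 322 mod 256 = 66; odd-index sum = 181 mod 256 = 181 → 42 b5.
Outer input = (K'⊕opad) ∥ inner = 47 5c 5c 5c 5c ∥ 42 b5.
Outer hash (tag): even-index sum = 436 mod 256 = 180; odd-index sum = 250 mod 256 = 250 → b4 fa.

b4fa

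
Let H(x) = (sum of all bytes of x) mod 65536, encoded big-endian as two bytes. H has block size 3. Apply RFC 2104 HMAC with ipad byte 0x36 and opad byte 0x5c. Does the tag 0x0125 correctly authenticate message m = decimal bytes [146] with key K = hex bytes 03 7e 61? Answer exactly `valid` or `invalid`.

valid

Key hex bytes 03 7e 61 is exactly B = 3 bytes: K' = 03 7e 61.
K' ⊕ ipad = 35 48 57; K' ⊕ opad = 5f 22 3d.
Inner hash: sum = 53+72+87+146 = 358 → 01 66.
Outer hash (recomputed tag): sum = 95+34+61+1+102 = 293 → 01 25.
Recomputed tag = 0125; claimed = 0125 → match.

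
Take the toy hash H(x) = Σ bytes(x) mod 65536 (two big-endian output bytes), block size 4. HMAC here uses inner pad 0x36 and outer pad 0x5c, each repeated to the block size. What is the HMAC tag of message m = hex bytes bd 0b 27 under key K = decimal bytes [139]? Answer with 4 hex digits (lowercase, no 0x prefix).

023b

Key decimal bytes [139] = 8b is 1 byte ≤ B = 4; zero-pad to 4 bytes: K' = 8b 00 00 00.
K' ⊕ ipad = bd 36 36 36.  K' ⊕ opad = d7 5c 5c 5c.
Inner input = (K'⊕ipad) ∥ m = bd 36 36 36 ∥ bd 0b 27.
Inner hash: sum = 189+54+54+54+189+11+39 = 590 → 02 4e.
Outer input = (K'⊕opad) ∥ inner = d7 5c 5c 5c ∥ 02 4e.
Outer hash (tag): sum = 215+92+92+92+2+78 = 571 → 02 3b.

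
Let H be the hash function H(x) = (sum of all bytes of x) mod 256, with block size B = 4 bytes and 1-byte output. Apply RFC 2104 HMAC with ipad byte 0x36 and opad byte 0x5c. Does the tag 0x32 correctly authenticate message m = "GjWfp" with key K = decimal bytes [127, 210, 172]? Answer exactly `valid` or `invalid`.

Key decimal bytes [127, 210, 172] = 7f d2 ac is 3 bytes ≤ B = 4; zero-pad to 4 bytes: K' = 7f d2 ac 00.
K' ⊕ ipad = 49 e4 9a 36; K' ⊕ opad = 23 8e f0 5c.
Inner hash: sum = 73+228+154+54+71+106+87+102+112 = 987; mod 256 = 219 → db.
Outer hash (recomputed tag): sum = 35+142+240+92+219 = 728; mod 256 = 216 → d8.
Recomputed tag = d8; claimed = 32 → mismatch.

invalid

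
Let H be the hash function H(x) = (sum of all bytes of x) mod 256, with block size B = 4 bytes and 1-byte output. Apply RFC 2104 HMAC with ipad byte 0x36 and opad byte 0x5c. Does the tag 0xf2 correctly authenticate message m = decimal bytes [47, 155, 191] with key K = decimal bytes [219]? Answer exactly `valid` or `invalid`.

invalid

Key decimal bytes [219] = db is 1 byte ≤ B = 4; zero-pad to 4 bytes: K' = db 00 00 00.
K' ⊕ ipad = ed 36 36 36; K' ⊕ opad = 87 5c 5c 5c.
Inner hash: sum = 237+54+54+54+47+155+191 = 792; mod 256 = 24 → 18.
Outer hash (recomputed tag): sum = 135+92+92+92+24 = 435; mod 256 = 179 → b3.
Recomputed tag = b3; claimed = f2 → mismatch.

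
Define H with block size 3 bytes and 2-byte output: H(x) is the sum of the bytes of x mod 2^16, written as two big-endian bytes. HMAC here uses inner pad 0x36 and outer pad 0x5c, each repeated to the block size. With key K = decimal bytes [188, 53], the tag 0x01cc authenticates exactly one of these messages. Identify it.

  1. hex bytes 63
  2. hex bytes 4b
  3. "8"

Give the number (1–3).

1

Key decimal bytes [188, 53] = bc 35 is 2 bytes ≤ B = 3; zero-pad to 3 bytes: K' = bc 35 00.
K' ⊕ ipad = 8a 03 36; K' ⊕ opad = e0 69 5c.
m1: inner = H(8a 03 36 63) = 01 26; tag = H(e0 69 5c 01 26) = 01cc ← matches
m2: inner = H(8a 03 36 4b) = 01 0e; tag = H(e0 69 5c 01 0e) = 01b4
m3: inner = H(8a 03 36 38) = 00 fb; tag = H(e0 69 5c 00 fb) = 02a0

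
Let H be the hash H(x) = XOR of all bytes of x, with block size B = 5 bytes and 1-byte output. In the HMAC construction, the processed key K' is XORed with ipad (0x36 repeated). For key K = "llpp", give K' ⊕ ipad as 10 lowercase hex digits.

Key "llpp" = 6c 6c 70 70 is 4 bytes ≤ B = 5; zero-pad to 5 bytes: K' = 6c 6c 70 70 00.
XOR each byte with 0x36: 6c⊕36=5a, 6c⊕36=5a, 70⊕36=46, 70⊕36=46, 00⊕36=36.

5a5a464636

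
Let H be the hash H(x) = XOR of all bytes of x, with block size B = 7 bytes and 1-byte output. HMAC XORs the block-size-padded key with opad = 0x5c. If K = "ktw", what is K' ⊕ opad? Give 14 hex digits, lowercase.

Key "ktw" = 6b 74 77 is 3 bytes ≤ B = 7; zero-pad to 7 bytes: K' = 6b 74 77 00 00 00 00.
XOR each byte with 0x5c: 6b⊕5c=37, 74⊕5c=28, 77⊕5c=2b, 00⊕5c=5c, 00⊕5c=5c, 00⊕5c=5c, 00⊕5c=5c.

37282b5c5c5c5c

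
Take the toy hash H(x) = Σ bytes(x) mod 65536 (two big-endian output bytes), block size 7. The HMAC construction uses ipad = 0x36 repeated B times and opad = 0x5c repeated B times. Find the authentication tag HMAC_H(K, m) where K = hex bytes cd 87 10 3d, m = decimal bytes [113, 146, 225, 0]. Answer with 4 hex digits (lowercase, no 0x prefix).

Key hex bytes cd 87 10 3d is 4 bytes ≤ B = 7; zero-pad to 7 bytes: K' = cd 87 10 3d 00 00 00.
K' ⊕ ipad = fb b1 26 0b 36 36 36.  K' ⊕ opad = 91 db 4c 61 5c 5c 5c.
Inner input = (K'⊕ipad) ∥ m = fb b1 26 0b 36 36 36 ∥ 71 92 e1 00.
Inner hash: sum = 251+177+38+11+54+54+54+113+146+225+0 = 1123 → 04 63.
Outer input = (K'⊕opad) ∥ inner = 91 db 4c 61 5c 5c 5c ∥ 04 63.
Outer hash (tag): sum = 145+219+76+97+92+92+92+4+99 = 916 → 03 94.

0394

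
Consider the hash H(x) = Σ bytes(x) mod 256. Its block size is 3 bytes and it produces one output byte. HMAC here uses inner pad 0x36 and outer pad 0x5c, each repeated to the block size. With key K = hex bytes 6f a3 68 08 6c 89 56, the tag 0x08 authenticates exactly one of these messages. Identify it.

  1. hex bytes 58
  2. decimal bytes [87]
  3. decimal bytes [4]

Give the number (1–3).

Key hex bytes 6f a3 68 08 6c 89 56 is 7 bytes > B = 3, so hash it first: H(key) = cd, then zero-pad to 3 bytes: K' = cd 00 00.
K' ⊕ ipad = fb 36 36; K' ⊕ opad = 91 5c 5c.
m1: inner = H(fb 36 36 58) = bf; tag = H(91 5c 5c bf) = 08 ← matches
m2: inner = H(fb 36 36 57) = be; tag = H(91 5c 5c be) = 07
m3: inner = H(fb 36 36 04) = 6b; tag = H(91 5c 5c 6b) = b4

1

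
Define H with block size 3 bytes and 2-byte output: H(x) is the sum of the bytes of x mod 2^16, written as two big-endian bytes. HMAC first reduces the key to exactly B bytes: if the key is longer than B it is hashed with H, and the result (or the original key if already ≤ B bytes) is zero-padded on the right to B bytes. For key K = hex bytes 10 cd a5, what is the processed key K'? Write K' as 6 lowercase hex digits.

10cda5

Key hex bytes 10 cd a5 is exactly B = 3 bytes: K' = 10 cd a5.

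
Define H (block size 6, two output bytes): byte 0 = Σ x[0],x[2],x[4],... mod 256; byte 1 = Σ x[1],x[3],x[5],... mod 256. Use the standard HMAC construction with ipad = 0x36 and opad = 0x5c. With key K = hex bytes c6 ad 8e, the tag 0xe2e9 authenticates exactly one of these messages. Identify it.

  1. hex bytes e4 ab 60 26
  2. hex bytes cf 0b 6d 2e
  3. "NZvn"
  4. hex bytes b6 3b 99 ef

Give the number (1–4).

Key hex bytes c6 ad 8e is 3 bytes ≤ B = 6; zero-pad to 6 bytes: K' = c6 ad 8e 00 00 00.
K' ⊕ ipad = f0 9b b8 36 36 36; K' ⊕ opad = 9a f1 d2 5c 5c 5c.
m1: inner = H(f0 9b b8 36 36 36 e4 ab 60 26) = 22 d8; tag = H(9a f1 d2 5c 5c 5c 22 d8) = ea81
m2: inner = H(f0 9b b8 36 36 36 cf 0b 6d 2e) = 1a 40; tag = H(9a f1 d2 5c 5c 5c 1a 40) = e2e9 ← matches
m3: inner = H(f0 9b b8 36 36 36 4e 5a 76 6e) = a2 cf; tag = H(9a f1 d2 5c 5c 5c a2 cf) = 6a78
m4: inner = H(f0 9b b8 36 36 36 b6 3b 99 ef) = 2d 31; tag = H(9a f1 d2 5c 5c 5c 2d 31) = f5da

2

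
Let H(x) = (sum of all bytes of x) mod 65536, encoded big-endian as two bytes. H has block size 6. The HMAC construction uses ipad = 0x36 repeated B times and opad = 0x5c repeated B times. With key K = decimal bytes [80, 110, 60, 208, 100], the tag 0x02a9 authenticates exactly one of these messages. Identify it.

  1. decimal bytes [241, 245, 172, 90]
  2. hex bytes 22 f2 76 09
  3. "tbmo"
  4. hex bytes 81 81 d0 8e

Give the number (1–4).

Key decimal bytes [80, 110, 60, 208, 100] = 50 6e 3c d0 64 is 5 bytes ≤ B = 6; zero-pad to 6 bytes: K' = 50 6e 3c d0 64 00.
K' ⊕ ipad = 66 58 0a e6 52 36; K' ⊕ opad = 0c 32 60 8c 38 5c.
m1: inner = H(66 58 0a e6 52 36 f1 f5 ac 5a) = 05 22; tag = H(0c 32 60 8c 38 5c 05 22) = 01e5
m2: inner = H(66 58 0a e6 52 36 22 f2 76 09) = 03 c9; tag = H(0c 32 60 8c 38 5c 03 c9) = 028a
m3: inner = H(66 58 0a e6 52 36 74 62 6d 6f) = 03 e8; tag = H(0c 32 60 8c 38 5c 03 e8) = 02a9 ← matches
m4: inner = H(66 58 0a e6 52 36 81 81 d0 8e) = 04 96; tag = H(0c 32 60 8c 38 5c 04 96) = 0258

3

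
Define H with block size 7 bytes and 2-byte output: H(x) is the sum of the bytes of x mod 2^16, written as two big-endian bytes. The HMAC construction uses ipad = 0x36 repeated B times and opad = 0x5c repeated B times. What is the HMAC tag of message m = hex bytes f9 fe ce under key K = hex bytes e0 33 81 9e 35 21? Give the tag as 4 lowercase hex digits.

0460

Key hex bytes e0 33 81 9e 35 21 is 6 bytes ≤ B = 7; zero-pad to 7 bytes: K' = e0 33 81 9e 35 21 00.
K' ⊕ ipad = d6 05 b7 a8 03 17 36.  K' ⊕ opad = bc 6f dd c2 69 7d 5c.
Inner input = (K'⊕ipad) ∥ m = d6 05 b7 a8 03 17 36 ∥ f9 fe ce.
Inner hash: sum = 214+5+183+168+3+23+54+249+254+206 = 1359 → 05 4f.
Outer input = (K'⊕opad) ∥ inner = bc 6f dd c2 69 7d 5c ∥ 05 4f.
Outer hash (tag): sum = 188+111+221+194+105+125+92+5+79 = 1120 → 04 60.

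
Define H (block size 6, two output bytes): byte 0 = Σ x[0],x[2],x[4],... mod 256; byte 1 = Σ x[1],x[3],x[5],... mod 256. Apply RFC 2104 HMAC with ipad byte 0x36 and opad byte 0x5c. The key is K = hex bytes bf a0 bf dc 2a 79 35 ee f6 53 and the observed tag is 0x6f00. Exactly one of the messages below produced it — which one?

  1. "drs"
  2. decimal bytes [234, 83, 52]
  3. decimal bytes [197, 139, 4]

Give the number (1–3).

Key hex bytes bf a0 bf dc 2a 79 35 ee f6 53 is 10 bytes > B = 6, so hash it first: H(key) = d3 36, then zero-pad to 6 bytes: K' = d3 36 00 00 00 00.
K' ⊕ ipad = e5 00 36 36 36 36; K' ⊕ opad = 8f 6a 5c 5c 5c 5c.
m1: inner = H(e5 00 36 36 36 36 64 72 73) = 28 de; tag = H(8f 6a 5c 5c 5c 5c 28 de) = 6f00 ← matches
m2: inner = H(e5 00 36 36 36 36 ea 53 34) = 6f bf; tag = H(8f 6a 5c 5c 5c 5c 6f bf) = b6e1
m3: inner = H(e5 00 36 36 36 36 c5 8b 04) = 1a f7; tag = H(8f 6a 5c 5c 5c 5c 1a f7) = 6119

1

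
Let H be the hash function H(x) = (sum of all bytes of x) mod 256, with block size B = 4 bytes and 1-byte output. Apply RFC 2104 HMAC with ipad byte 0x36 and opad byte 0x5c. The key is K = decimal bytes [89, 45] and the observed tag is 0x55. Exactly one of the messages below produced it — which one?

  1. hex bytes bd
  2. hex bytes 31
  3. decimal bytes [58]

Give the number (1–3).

Key decimal bytes [89, 45] = 59 2d is 2 bytes ≤ B = 4; zero-pad to 4 bytes: K' = 59 2d 00 00.
K' ⊕ ipad = 6f 1b 36 36; K' ⊕ opad = 05 71 5c 5c.
m1: inner = H(6f 1b 36 36 bd) = b3; tag = H(05 71 5c 5c b3) = e1
m2: inner = H(6f 1b 36 36 31) = 27; tag = H(05 71 5c 5c 27) = 55 ← matches
m3: inner = H(6f 1b 36 36 3a) = 30; tag = H(05 71 5c 5c 30) = 5e

2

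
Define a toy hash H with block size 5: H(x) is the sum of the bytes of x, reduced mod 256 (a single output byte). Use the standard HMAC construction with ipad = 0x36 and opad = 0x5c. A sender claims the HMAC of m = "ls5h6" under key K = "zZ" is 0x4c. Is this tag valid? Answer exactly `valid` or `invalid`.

valid

Key "zZ" = 7a 5a is 2 bytes ≤ B = 5; zero-pad to 5 bytes: K' = 7a 5a 00 00 00.
K' ⊕ ipad = 4c 6c 36 36 36; K' ⊕ opad = 26 06 5c 5c 5c.
Inner hash: sum = 76+108+54+54+54+108+115+53+104+54 = 780; mod 256 = 12 → 0c.
Outer hash (recomputed tag): sum = 38+6+92+92+92+12 = 332; mod 256 = 76 → 4c.
Recomputed tag = 4c; claimed = 4c → match.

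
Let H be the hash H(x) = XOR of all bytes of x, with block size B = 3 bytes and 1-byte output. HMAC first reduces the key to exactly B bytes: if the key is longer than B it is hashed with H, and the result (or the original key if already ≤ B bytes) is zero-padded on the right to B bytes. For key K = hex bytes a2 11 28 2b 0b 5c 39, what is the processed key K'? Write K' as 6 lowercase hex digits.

|K| = 7 > B = 3, so first hash the key.
H(K): XOR a2⊕11⊕28⊕2b⊕0b⊕5c⊕39 = de.
Zero-pad H(K) = de to 3 bytes: K' = de 00 00.

de0000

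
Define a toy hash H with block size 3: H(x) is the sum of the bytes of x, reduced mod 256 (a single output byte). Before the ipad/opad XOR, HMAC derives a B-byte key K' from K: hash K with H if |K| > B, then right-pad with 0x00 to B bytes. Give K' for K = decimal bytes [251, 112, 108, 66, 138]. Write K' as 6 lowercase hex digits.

a30000

|K| = 5 > B = 3, so first hash the key.
H(K): sum = 251+112+108+66+138 = 675; mod 256 = 163 → a3.
Zero-pad H(K) = a3 to 3 bytes: K' = a3 00 00.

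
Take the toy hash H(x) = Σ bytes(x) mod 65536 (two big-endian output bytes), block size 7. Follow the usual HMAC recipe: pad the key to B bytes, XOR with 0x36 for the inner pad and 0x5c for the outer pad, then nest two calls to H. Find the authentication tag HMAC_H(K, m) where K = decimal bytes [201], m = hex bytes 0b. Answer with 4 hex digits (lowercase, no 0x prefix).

Key decimal bytes [201] = c9 is 1 byte ≤ B = 7; zero-pad to 7 bytes: K' = c9 00 00 00 00 00 00.
K' ⊕ ipad = ff 36 36 36 36 36 36.  K' ⊕ opad = 95 5c 5c 5c 5c 5c 5c.
Inner input = (K'⊕ipad) ∥ m = ff 36 36 36 36 36 36 ∥ 0b.
Inner hash: sum = 255+54+54+54+54+54+54+11 = 590 → 02 4e.
Outer input = (K'⊕opad) ∥ inner = 95 5c 5c 5c 5c 5c 5c ∥ 02 4e.
Outer hash (tag): sum = 149+92+92+92+92+92+92+2+78 = 781 → 03 0d.

030d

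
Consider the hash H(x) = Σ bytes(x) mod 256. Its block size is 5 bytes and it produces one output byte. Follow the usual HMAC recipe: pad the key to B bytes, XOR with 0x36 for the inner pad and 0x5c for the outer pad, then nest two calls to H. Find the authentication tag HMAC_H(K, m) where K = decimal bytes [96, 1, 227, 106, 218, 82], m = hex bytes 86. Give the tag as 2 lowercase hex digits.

Key decimal bytes [96, 1, 227, 106, 218, 82] = 60 01 e3 6a da 52 is 6 bytes > B = 5, so hash it first: H(key) = da, then zero-pad to 5 bytes: K' = da 00 00 00 00.
K' ⊕ ipad = ec 36 36 36 36.  K' ⊕ opad = 86 5c 5c 5c 5c.
Inner input = (K'⊕ipad) ∥ m = ec 36 36 36 36 ∥ 86.
Inner hash: sum = 236+54+54+54+54+134 = 586; mod 256 = 74 → 4a.
Outer input = (K'⊕opad) ∥ inner = 86 5c 5c 5c 5c ∥ 4a.
Outer hash (tag): sum = 134+92+92+92+92+74 = 576; mod 256 = 64 → 40.

40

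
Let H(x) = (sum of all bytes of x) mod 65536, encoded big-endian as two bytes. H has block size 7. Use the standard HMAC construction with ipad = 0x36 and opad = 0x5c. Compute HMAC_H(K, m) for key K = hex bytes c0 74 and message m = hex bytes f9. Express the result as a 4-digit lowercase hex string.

Key hex bytes c0 74 is 2 bytes ≤ B = 7; zero-pad to 7 bytes: K' = c0 74 00 00 00 00 00.
K' ⊕ ipad = f6 42 36 36 36 36 36.  K' ⊕ opad = 9c 28 5c 5c 5c 5c 5c.
Inner input = (K'⊕ipad) ∥ m = f6 42 36 36 36 36 36 ∥ f9.
Inner hash: sum = 246+66+54+54+54+54+54+249 = 831 → 03 3f.
Outer input = (K'⊕opad) ∥ inner = 9c 28 5c 5c 5c 5c 5c ∥ 03 3f.
Outer hash (tag): sum = 156+40+92+92+92+92+92+3+63 = 722 → 02 d2.

02d2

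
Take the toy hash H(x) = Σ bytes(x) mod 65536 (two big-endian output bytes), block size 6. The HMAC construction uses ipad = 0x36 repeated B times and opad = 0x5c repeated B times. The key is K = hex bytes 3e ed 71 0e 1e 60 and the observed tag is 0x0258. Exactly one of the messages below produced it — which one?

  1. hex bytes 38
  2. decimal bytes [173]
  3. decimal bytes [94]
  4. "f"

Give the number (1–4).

Key hex bytes 3e ed 71 0e 1e 60 is exactly B = 6 bytes: K' = 3e ed 71 0e 1e 60.
K' ⊕ ipad = 08 db 47 38 28 56; K' ⊕ opad = 62 b1 2d 52 42 3c.
m1: inner = H(08 db 47 38 28 56 38) = 02 18; tag = H(62 b1 2d 52 42 3c 02 18) = 022a
m2: inner = H(08 db 47 38 28 56 ad) = 02 8d; tag = H(62 b1 2d 52 42 3c 02 8d) = 029f
m3: inner = H(08 db 47 38 28 56 5e) = 02 3e; tag = H(62 b1 2d 52 42 3c 02 3e) = 0250
m4: inner = H(08 db 47 38 28 56 66) = 02 46; tag = H(62 b1 2d 52 42 3c 02 46) = 0258 ← matches

4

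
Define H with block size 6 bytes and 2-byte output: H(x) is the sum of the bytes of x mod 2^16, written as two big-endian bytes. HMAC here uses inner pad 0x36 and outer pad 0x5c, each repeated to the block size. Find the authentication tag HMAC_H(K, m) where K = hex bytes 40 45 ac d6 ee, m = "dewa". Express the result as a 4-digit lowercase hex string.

Key hex bytes 40 45 ac d6 ee is 5 bytes ≤ B = 6; zero-pad to 6 bytes: K' = 40 45 ac d6 ee 00.
K' ⊕ ipad = 76 73 9a e0 d8 36.  K' ⊕ opad = 1c 19 f0 8a b2 5c.
Inner input = (K'⊕ipad) ∥ m = 76 73 9a e0 d8 36 ∥ 64 65 77 61.
Inner hash: sum = 118+115+154+224+216+54+100+101+119+97 = 1298 → 05 12.
Outer input = (K'⊕opad) ∥ inner = 1c 19 f0 8a b2 5c ∥ 05 12.
Outer hash (tag): sum = 28+25+240+138+178+92+5+18 = 724 → 02 d4.

02d4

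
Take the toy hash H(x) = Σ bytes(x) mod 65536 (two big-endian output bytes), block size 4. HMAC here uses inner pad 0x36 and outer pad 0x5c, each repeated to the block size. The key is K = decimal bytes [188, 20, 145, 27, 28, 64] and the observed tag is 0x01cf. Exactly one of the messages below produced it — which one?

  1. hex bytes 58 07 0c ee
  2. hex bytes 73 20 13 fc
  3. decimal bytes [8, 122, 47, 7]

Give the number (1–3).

Key decimal bytes [188, 20, 145, 27, 28, 64] = bc 14 91 1b 1c 40 is 6 bytes > B = 4, so hash it first: H(key) = 01 d8, then zero-pad to 4 bytes: K' = 01 d8 00 00.
K' ⊕ ipad = 37 ee 36 36; K' ⊕ opad = 5d 84 5c 5c.
m1: inner = H(37 ee 36 36 58 07 0c ee) = 02 ea; tag = H(5d 84 5c 5c 02 ea) = 0285
m2: inner = H(37 ee 36 36 73 20 13 fc) = 03 33; tag = H(5d 84 5c 5c 03 33) = 01cf ← matches
m3: inner = H(37 ee 36 36 08 7a 2f 07) = 02 49; tag = H(5d 84 5c 5c 02 49) = 01e4

2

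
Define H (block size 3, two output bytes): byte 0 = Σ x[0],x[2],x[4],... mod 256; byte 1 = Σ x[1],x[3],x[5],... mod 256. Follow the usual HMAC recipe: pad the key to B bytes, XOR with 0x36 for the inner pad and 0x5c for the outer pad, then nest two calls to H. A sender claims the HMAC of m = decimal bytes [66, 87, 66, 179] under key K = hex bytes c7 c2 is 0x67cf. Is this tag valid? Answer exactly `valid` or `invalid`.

Key hex bytes c7 c2 is 2 bytes ≤ B = 3; zero-pad to 3 bytes: K' = c7 c2 00.
K' ⊕ ipad = f1 f4 36; K' ⊕ opad = 9b 9e 5c.
Inner hash: even-index sum = 561 mod 256 = 49; odd-index sum = 376 mod 256 = 120 → 31 78.
Outer hash (recomputed tag): even-index sum = 367 mod 256 = 111; odd-index sum = 207 mod 256 = 207 → 6f cf.
Recomputed tag = 6fcf; claimed = 67cf → mismatch.

invalid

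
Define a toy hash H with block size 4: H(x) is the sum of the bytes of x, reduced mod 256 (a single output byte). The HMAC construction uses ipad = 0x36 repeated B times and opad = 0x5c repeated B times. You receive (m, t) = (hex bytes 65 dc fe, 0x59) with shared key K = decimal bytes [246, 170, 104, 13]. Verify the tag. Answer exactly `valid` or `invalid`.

valid

Key decimal bytes [246, 170, 104, 13] = f6 aa 68 0d is exactly B = 4 bytes: K' = f6 aa 68 0d.
K' ⊕ ipad = c0 9c 5e 3b; K' ⊕ opad = aa f6 34 51.
Inner hash: sum = 192+156+94+59+101+220+254 = 1076; mod 256 = 52 → 34.
Outer hash (recomputed tag): sum = 170+246+52+81+52 = 601; mod 256 = 89 → 59.
Recomputed tag = 59; claimed = 59 → match.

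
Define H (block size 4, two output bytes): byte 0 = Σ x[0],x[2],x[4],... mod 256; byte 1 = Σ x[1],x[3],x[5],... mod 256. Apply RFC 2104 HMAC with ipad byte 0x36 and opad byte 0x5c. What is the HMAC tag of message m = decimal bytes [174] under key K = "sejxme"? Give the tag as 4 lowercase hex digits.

Key "sejxme" = 73 65 6a 78 6d 65 is 6 bytes > B = 4, so hash it first: H(key) = 4a 42, then zero-pad to 4 bytes: K' = 4a 42 00 00.
K' ⊕ ipad = 7c 74 36 36.  K' ⊕ opad = 16 1e 5c 5c.
Inner input = (K'⊕ipad) ∥ m = 7c 74 36 36 ∥ ae.
Inner hash: even-index sum = 352 mod 256 = 96; odd-index sum = 170 mod 256 = 170 → 60 aa.
Outer input = (K'⊕opad) ∥ inner = 16 1e 5c 5c ∥ 60 aa.
Outer hash (tag): even-index sum = 210 mod 256 = 210; odd-index sum = 292 mod 256 = 36 → d2 24.

d224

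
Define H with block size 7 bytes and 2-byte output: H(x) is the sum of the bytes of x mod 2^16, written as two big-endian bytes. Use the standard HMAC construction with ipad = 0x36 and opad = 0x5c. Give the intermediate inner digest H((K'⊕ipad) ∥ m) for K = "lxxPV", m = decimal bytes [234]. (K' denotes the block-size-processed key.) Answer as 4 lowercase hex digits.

0312

Key "lxxPV" = 6c 78 78 50 56 is 5 bytes ≤ B = 7; zero-pad to 7 bytes: K' = 6c 78 78 50 56 00 00.
K' ⊕ ipad = 5a 4e 4e 66 60 36 36.
Inner input = 5a 4e 4e 66 60 36 36 ∥ ea.
Inner hash: sum = 90+78+78+102+96+54+54+234 = 786 → 03 12.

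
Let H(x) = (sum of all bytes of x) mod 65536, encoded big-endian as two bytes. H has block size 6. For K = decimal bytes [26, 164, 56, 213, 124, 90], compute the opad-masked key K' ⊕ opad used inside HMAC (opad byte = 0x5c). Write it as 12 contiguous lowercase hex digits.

Key decimal bytes [26, 164, 56, 213, 124, 90] = 1a a4 38 d5 7c 5a is exactly B = 6 bytes: K' = 1a a4 38 d5 7c 5a.
XOR each byte with 0x5c: 1a⊕5c=46, a4⊕5c=f8, 38⊕5c=64, d5⊕5c=89, 7c⊕5c=20, 5a⊕5c=06.

46f864892006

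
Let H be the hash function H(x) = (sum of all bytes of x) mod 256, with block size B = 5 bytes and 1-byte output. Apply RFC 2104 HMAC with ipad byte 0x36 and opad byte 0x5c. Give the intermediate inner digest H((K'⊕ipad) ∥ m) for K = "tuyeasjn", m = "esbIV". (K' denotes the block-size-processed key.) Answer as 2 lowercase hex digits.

f6

Key "tuyeasjn" = 74 75 79 65 61 73 6a 6e is 8 bytes > B = 5, so hash it first: H(key) = 73, then zero-pad to 5 bytes: K' = 73 00 00 00 00.
K' ⊕ ipad = 45 36 36 36 36.
Inner input = 45 36 36 36 36 ∥ 65 73 62 49 56.
Inner hash: sum = 69+54+54+54+54+101+115+98+73+86 = 758; mod 256 = 246 → f6.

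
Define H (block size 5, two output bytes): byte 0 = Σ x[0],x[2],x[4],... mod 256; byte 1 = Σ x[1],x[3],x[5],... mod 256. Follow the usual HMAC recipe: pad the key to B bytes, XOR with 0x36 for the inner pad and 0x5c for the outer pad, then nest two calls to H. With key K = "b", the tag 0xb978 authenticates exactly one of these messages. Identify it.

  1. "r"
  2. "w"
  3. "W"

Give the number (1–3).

3

Key "b" = 62 is 1 byte ≤ B = 5; zero-pad to 5 bytes: K' = 62 00 00 00 00.
K' ⊕ ipad = 54 36 36 36 36; K' ⊕ opad = 3e 5c 5c 5c 5c.
m1: inner = H(54 36 36 36 36 72) = c0 de; tag = H(3e 5c 5c 5c 5c c0 de) = d478
m2: inner = H(54 36 36 36 36 77) = c0 e3; tag = H(3e 5c 5c 5c 5c c0 e3) = d978
m3: inner = H(54 36 36 36 36 57) = c0 c3; tag = H(3e 5c 5c 5c 5c c0 c3) = b978 ← matches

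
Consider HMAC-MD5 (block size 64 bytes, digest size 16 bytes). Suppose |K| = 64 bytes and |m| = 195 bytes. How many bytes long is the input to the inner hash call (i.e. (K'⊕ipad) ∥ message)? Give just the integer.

259

Key is 64 ≤ 64 bytes, zero-padded: |K'| = 64.
Inner input = (K'⊕ipad) ∥ m → 64 + 195 = 259 bytes.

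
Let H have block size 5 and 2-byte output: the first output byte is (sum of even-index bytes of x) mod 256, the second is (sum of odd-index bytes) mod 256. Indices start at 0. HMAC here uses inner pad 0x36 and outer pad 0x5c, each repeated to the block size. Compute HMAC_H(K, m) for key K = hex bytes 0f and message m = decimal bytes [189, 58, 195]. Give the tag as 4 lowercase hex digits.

Key hex bytes 0f is 1 byte ≤ B = 5; zero-pad to 5 bytes: K' = 0f 00 00 00 00.
K' ⊕ ipad = 39 36 36 36 36.  K' ⊕ opad = 53 5c 5c 5c 5c.
Inner input = (K'⊕ipad) ∥ m = 39 36 36 36 36 ∥ bd 3a c3.
Inner hash: even-index sum = 223 mod 256 = 223; odd-index sum = 492 mod 256 = 236 → df ec.
Outer input = (K'⊕opad) ∥ inner = 53 5c 5c 5c 5c ∥ df ec.
Outer hash (tag): even-index sum = 503 mod 256 = 247; odd-index sum = 407 mod 256 = 151 → f7 97.

f797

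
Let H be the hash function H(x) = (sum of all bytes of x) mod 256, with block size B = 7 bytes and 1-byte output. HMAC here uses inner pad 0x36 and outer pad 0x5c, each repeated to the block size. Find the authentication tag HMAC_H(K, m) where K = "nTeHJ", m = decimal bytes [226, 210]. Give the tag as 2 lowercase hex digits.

7c

Key "nTeHJ" = 6e 54 65 48 4a is 5 bytes ≤ B = 7; zero-pad to 7 bytes: K' = 6e 54 65 48 4a 00 00.
K' ⊕ ipad = 58 62 53 7e 7c 36 36.  K' ⊕ opad = 32 08 39 14 16 5c 5c.
Inner input = (K'⊕ipad) ∥ m = 58 62 53 7e 7c 36 36 ∥ e2 d2.
Inner hash: sum = 88+98+83+126+124+54+54+226+210 = 1063; mod 256 = 39 → 27.
Outer input = (K'⊕opad) ∥ inner = 32 08 39 14 16 5c 5c ∥ 27.
Outer hash (tag): sum = 50+8+57+20+22+92+92+39 = 380; mod 256 = 124 → 7c.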